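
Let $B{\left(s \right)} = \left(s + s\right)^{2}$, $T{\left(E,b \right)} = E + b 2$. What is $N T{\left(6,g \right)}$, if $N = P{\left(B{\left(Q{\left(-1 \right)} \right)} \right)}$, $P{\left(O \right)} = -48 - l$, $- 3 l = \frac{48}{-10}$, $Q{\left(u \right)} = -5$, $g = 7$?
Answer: $-992$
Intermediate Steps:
$l = \frac{8}{5}$ ($l = - \frac{48 \frac{1}{-10}}{3} = - \frac{48 \left(- \frac{1}{10}\right)}{3} = \left(- \frac{1}{3}\right) \left(- \frac{24}{5}\right) = \frac{8}{5} \approx 1.6$)
$T{\left(E,b \right)} = E + 2 b$
$B{\left(s \right)} = 4 s^{2}$ ($B{\left(s \right)} = \left(2 s\right)^{2} = 4 s^{2}$)
$P{\left(O \right)} = - \frac{248}{5}$ ($P{\left(O \right)} = -48 - \frac{8}{5} = - \frac{248}{5}$)
$N = - \frac{248}{5} \approx -49.6$
$N T{\left(6,g \right)} = - \frac{248 \left(6 + 2 \cdot 7\right)}{5} = - \frac{248 \left(6 + 14\right)}{5} = \left(- \frac{248}{5}\right) 20 = -992$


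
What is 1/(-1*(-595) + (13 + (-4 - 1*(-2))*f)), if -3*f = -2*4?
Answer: 3/1808 ≈ 0.0016593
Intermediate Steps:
f = 8/3 (f = -(-2)*4/3 = -⅓*(-8) = 8/3 ≈ 2.6667)
1/(-1*(-595) + (13 + (-4 - 1*(-2))*f)) = 1/(-1*(-595) + (13 + (-4 - 1*(-2))*(8/3))) = 1/(595 + (13 + (-4 + 2)*(8/3))) = 1/(595 + (13 - 2*8/3)) = 1/(595 + (13 - 16/3)) = 1/(595 + 23/3) = 1/(1808/3) = 3/1808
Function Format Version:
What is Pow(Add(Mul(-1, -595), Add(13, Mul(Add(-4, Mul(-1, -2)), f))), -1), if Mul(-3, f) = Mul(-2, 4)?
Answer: Rational(3, 1808) ≈ 0.0016593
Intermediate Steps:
f = Rational(8, 3) (f = Mul(Rational(-1, 3), Mul(-2, 4)) = Mul(Rational(-1, 3), -8) = Rational(8, 3) ≈ 2.6667)
Pow(Add(Mul(-1, -595), Add(13, Mul(Add(-4, Mul(-1, -2)), f))), -1) = Pow(Add(Mul(-1, -595), Add(13, Mul(Add(-4, Mul(-1, -2)), Rational(8, 3)))), -1) = Pow(Add(595, Add(13, Mul(Add(-4, 2), Rational(8, 3)))), -1) = Pow(Add(595, Add(13, Mul(-2, Rational(8, 3)))), -1) = Pow(Add(595, Add(13, Rational(-16, 3))), -1) = Pow(Add(595, Rational(23, 3)), -1) = Pow(Rational(1808, 3), -1) = Rational(3, 1808)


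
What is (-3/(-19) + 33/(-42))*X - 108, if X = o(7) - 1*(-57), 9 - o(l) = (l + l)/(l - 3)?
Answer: -78331/532 ≈ -147.24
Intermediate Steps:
o(l) = 9 - 2*l/(-3 + l) (o(l) = 9 - (l + l)/(l - 3) = 9 - 2*l/(-3 + l))
X = 125/2 (X = (-27 + 7*7)/(-3 + 7) - 1*(-57) = (-27 + 49)/4 + 57 = (1/4)*22 + 57 = 11/2 + 57 = 125/2 ≈ 62.500)
(-3/(-19) + 33/(-42))*X - 108 = (-3/(-19) + 33/(-42))*(125/2) - 108 = (-3*(-1/19) + 33*(-1/42))*(125/2) - 108 = (3/19 - 11/14)*(125/2) - 108 = -167/266*125/2 - 108 = -20875/532 - 108 = -78331/532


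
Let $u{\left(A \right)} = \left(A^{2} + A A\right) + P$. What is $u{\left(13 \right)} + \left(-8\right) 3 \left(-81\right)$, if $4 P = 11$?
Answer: $\frac{9139}{4} \approx 2284.8$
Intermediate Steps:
$P = \frac{11}{4}$ ($P = \frac{1}{4} \cdot 11 = \frac{11}{4} \approx 2.75$)
$u{\left(A \right)} = \frac{11}{4} + 2 A^{2}$ ($u{\left(A \right)} = \left(A^{2} + A A\right) + \frac{11}{4} = \left(A^{2} + A^{2}\right) + \frac{11}{4} = 2 A^{2} + \frac{11}{4} = \frac{11}{4} + 2 A^{2}$)
$u{\left(13 \right)} + \left(-8\right) 3 \left(-81\right) = \left(\frac{11}{4} + 2 \cdot 13^{2}\right) + \left(-8\right) 3 \left(-81\right) = \left(\frac{11}{4} + 2 \cdot 169\right) - -1944 = \left(\frac{11}{4} + 338\right) + 1944 = \frac{1363}{4} + 1944 = \frac{9139}{4}$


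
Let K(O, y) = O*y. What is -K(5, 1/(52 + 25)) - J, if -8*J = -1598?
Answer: -61543/308 ≈ -199.81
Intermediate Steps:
J = 799/4 (J = -⅛*(-1598) = 799/4 ≈ 199.75)
-K(5, 1/(52 + 25)) - J = -5/(52 + 25) - 1*799/4 = -5/77 - 799/4 = -61543/308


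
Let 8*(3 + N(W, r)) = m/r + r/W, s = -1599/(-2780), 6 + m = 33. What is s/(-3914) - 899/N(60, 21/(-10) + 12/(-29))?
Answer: 12254814592133361/59267946884120 ≈ 206.77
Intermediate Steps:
m = 27 (m = -6 + 33 = 27)
s = 1599/2780 (s = -1599*(-1/2780) = 1599/2780 ≈ 0.57518)
N(W, r) = -3 + 27/(8*r) + r/(8*W) (N(W, r) = -3 + (27/r + r/W)/8 = -3 + (27/(8*r) + r/(8*W)) = -3 + 27/(8*r) + r/(8*W))
s/(-3914) - 899/N(60, 21/(-10) + 12/(-29)) = (1599/2780)/(-3914) - 899/(-3 + 27/(8*(21/(-10) + 12/(-29))) + (1/8)*(21/(-10) + 12/(-29))/60) = (1599/2780)*(-1/3914) - 899/(-3 + 27/(8*(21*(-1/10) + 12*(-1/29))) + (1/8)*(21*(-1/10) + 12*(-1/29))*(1/60)) = -1599/10880920 - 899/(-3 + 27/(8*(-21/10 - 12/29)) + (1/8)*(-21/10 - 12/29)*(1/60)) = -1599/10880920 - 899/(-3 + 27/(8*(-729/290)) + (1/8)*(-729/290)*(1/60)) = -1599/10880920 - 899/(-3 + (27/8)*(-290/729) - 243/46400) = -1599/10880920 - 899/(-3 - 145/108 - 243/46400) = -1599/10880920 - 899/(-5446961/1252800) = -1599/10880920 - 899*(-1252800/5446961) = -1599/10880920 + 1126267200/5446961 = 12254814592133361/59267946884120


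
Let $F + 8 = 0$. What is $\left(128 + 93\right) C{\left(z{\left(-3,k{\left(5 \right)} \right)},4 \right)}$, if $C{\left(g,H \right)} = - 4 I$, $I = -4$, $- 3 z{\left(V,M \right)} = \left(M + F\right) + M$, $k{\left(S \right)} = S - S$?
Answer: $3536$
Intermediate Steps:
$F = -8$ ($F = -8 + 0 = -8$)
$k{\left(S \right)} = 0$
$z{\left(V,M \right)} = \frac{8}{3} - \frac{2 M}{3}$ ($z{\left(V,M \right)} = - \frac{\left(M - 8\right) + M}{3} = - \frac{\left(-8 + M\right) + M}{3} = - \frac{-8 + 2 M}{3} = \frac{8}{3} - \frac{2 M}{3}$)
$C{\left(g,H \right)} = 16$ ($C{\left(g,H \right)} = \left(-4\right) \left(-4\right) = 16$)
$\left(128 + 93\right) C{\left(z{\left(-3,k{\left(5 \right)} \right)},4 \right)} = \left(128 + 93\right) 16 = 221 \cdot 16 = 3536$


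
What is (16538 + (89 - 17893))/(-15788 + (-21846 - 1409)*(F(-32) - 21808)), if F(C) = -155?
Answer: -1266/510733777 ≈ -2.4788e-6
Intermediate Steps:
(16538 + (89 - 17893))/(-15788 + (-21846 - 1409)*(F(-32) - 21808)) = (16538 + (89 - 17893))/(-15788 + (-21846 - 1409)*(-155 - 21808)) = (16538 - 17804)/(-15788 - 23255*(-21963)) = -1266/(-15788 + 510749565) = -1266/510733777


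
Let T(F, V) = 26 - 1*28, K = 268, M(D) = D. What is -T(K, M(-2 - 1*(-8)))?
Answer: 2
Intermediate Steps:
T(F, V) = -2 (T(F, V) = 26 - 28 = -2)
-T(K, M(-2 - 1*(-8))) = -1*(-2) = 2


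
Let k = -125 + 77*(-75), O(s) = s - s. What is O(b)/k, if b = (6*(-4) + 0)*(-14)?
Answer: 0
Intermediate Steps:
b = 336 (b = (-24 + 0)*(-14) = -24*(-14) = 336)
O(s) = 0
k = -5900 (k = -125 - 5775 = -5900)
O(b)/k = 0/(-5900) = 0*(-1/5900) = 0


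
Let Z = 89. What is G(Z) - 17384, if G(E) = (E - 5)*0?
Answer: -17384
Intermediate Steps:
G(E) = 0 (G(E) = (-5 + E)*0 = 0)
G(Z) - 17384 = 0 - 17384 = -17384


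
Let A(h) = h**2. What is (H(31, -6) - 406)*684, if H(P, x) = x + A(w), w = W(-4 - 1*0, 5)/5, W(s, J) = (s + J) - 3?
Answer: -7042464/25 ≈ -2.8170e+5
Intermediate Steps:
W(s, J) = -3 + J + s (W(s, J) = (J + s) - 3 = -3 + J + s)
w = -2/5 (w = (-3 + 5 + (-4 - 1*0))/5 = (-3 + 5 + (-4 + 0))*(1/5) = (-3 + 5 - 4)*(1/5) = -2*1/5 = -2/5 ≈ -0.40000)
H(P, x) = 4/25 + x (H(P, x) = x + (-2/5)**2 = x + 4/25 = 4/25 + x)
(H(31, -6) - 406)*684 = ((4/25 - 6) - 406)*684 = (-146/25 - 406)*684 = -10296/25*684 = -7042464/25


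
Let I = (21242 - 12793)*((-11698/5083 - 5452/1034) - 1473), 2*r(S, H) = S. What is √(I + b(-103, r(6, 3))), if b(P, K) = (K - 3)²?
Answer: 3*I*√15035597894317/3289 ≈ 3536.9*I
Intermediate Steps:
r(S, H) = S/2
b(P, K) = (-3 + K)²
I = -41143320477/3289 (I = 8449*((-11698*1/5083 - 5452*1/1034) - 1473) = 8449*((-11698/5083 - 58/11) - 1473) = 8449*(-423492/55913 - 1473) = 8449*(-82783341/55913) = -41143320477/3289 ≈ -1.2509e+7)
√(I + b(-103, r(6, 3))) = √(-41143320477/3289 + (-3 + (½)*6)²) = √(-41143320477/3289 + (-3 + 3)²) = √(-41143320477/3289 + 0²) = √(-41143320477/3289 + 0) = √(-41143320477/3289) = 3*I*√15035597894317/3289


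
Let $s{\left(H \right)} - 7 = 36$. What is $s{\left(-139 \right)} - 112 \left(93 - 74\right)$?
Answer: $-2085$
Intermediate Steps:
$s{\left(H \right)} = 43$ ($s{\left(H \right)} = 7 + 36 = 43$)
$s{\left(-139 \right)} - 112 \left(93 - 74\right) = 43 - 112 \left(93 - 74\right) = 43 - 112 \cdot 19 = 43 - 2128 = -2085$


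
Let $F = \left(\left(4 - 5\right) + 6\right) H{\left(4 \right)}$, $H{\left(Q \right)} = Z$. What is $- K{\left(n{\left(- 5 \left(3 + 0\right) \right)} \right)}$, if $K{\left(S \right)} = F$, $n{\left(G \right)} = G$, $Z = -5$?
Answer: $25$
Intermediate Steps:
$H{\left(Q \right)} = -5$
$F = -25$ ($F = \left(\left(4 - 5\right) + 6\right) \left(-5\right) = \left(-1 + 6\right) \left(-5\right) = 5 \left(-5\right) = -25$)
$K{\left(S \right)} = -25$
$- K{\left(n{\left(- 5 \left(3 + 0\right) \right)} \right)} = \left(-1\right) \left(-25\right) = 25$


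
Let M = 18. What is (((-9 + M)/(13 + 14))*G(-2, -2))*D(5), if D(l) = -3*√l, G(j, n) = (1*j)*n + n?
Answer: -2*√5 ≈ -4.4721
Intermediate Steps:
G(j, n) = n + j*n (G(j, n) = j*n + n = n + j*n)
(((-9 + M)/(13 + 14))*G(-2, -2))*D(5) = (((-9 + 18)/(13 + 14))*(-2*(1 - 2)))*(-3*√5) = ((9/27)*(-2*(-1)))*(-3*√5) = ((9*(1/27))*2)*(-3*√5) = ((⅓)*2)*(-3*√5) = 2*(-3*√5)/3 = -2*√5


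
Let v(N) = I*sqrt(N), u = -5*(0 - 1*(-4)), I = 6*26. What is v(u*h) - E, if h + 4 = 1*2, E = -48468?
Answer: 48468 + 312*sqrt(10) ≈ 49455.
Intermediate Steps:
h = -2 (h = -4 + 1*2 = -4 + 2 = -2)
I = 156
u = -20 (u = -5*(0 + 4) = -5*4 = -20)
v(N) = 156*sqrt(N)
v(u*h) - E = 156*sqrt(-20*(-2)) - 1*(-48468) = 156*sqrt(40) + 48468 = 156*(2*sqrt(10)) + 48468 = 312*sqrt(10) + 48468 = 48468 + 312*sqrt(10)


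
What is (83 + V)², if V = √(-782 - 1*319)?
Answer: (83 + I*√1101)² ≈ 5788.0 + 5508.1*I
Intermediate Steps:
V = I*√1101 (V = √(-782 - 319) = √(-1101) = I*√1101 ≈ 33.181*I)
(83 + V)² = (83 + I*√1101)²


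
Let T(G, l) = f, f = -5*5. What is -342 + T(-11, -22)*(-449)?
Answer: 10883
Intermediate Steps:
f = -25
T(G, l) = -25
-342 + T(-11, -22)*(-449) = -342 - 25*(-449) = -342 + 11225 = 10883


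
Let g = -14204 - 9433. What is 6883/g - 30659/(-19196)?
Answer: 592560715/453735852 ≈ 1.3060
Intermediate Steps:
g = -23637
6883/g - 30659/(-19196) = 6883/(-23637) - 30659/(-19196) = 6883*(-1/23637) - 30659*(-1/19196) = -6883/23637 + 30659/19196 = 592560715/453735852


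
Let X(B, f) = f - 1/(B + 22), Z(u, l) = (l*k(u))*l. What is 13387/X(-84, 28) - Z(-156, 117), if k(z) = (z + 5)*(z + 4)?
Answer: -545747074942/1737 ≈ -3.1419e+8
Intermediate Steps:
k(z) = (4 + z)*(5 + z) (k(z) = (5 + z)*(4 + z) = (4 + z)*(5 + z))
Z(u, l) = l**2*(20 + u**2 + 9*u) (Z(u, l) = (l*(20 + u**2 + 9*u))*l = l**2*(20 + u**2 + 9*u))
X(B, f) = f - 1/(22 + B)
13387/X(-84, 28) - Z(-156, 117) = 13387/(((-1 + 22*28 - 84*28)/(22 - 84))) - 117**2*(20 + (-156)**2 + 9*(-156)) = 13387/(((-1 + 616 - 2352)/(-62))) - 13689*(20 + 24336 - 1404) = 13387/((-1/62*(-1737))) - 13689*22952 = 13387/(1737/62) - 1*314189928 = 13387*(62/1737) - 314189928 = 829994/1737 - 314189928 = -545747074942/1737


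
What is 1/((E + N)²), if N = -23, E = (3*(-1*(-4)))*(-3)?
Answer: 1/3481 ≈ 0.00028727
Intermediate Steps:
E = -36 (E = (3*4)*(-3) = 12*(-3) = -36)
1/((E + N)²) = 1/((-36 - 23)²) = 1/((-59)²) = 1/3481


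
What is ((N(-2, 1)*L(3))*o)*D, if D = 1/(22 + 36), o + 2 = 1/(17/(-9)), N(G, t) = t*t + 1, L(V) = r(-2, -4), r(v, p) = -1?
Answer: 43/493 ≈ 0.087221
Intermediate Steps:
L(V) = -1
N(G, t) = 1 + t² (N(G, t) = t² + 1 = 1 + t²)
o = -43/17 (o = -2 + 1/(17/(-9)) = -2 + 1/(17*(-⅑)) = -2 + 1/(-17/9) = -2 - 9/17 = -43/17 ≈ -2.5294)
D = 1/58 ≈ 0.017241
((N(-2, 1)*L(3))*o)*D = (((1 + 1²)*(-1))*(-43/17))*(1/58) = (((1 + 1)*(-1))*(-43/17))*(1/58) = ((2*(-1))*(-43/17))*(1/58) = -2*(-43/17)*(1/58) = (86/17)*(1/58) = 43/493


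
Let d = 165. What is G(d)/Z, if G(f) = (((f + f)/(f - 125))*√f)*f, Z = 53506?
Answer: 5445*√165/214024 ≈ 0.32680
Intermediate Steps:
G(f) = 2*f^(5/2)/(-125 + f) (G(f) = (((2*f)/(-125 + f))*√f)*f = ((2*f/(-125 + f))*√f)*f = (2*f^(3/2)/(-125 + f))*f = 2*f^(5/2)/(-125 + f))
G(d)/Z = (2*165^(5/2)/(-125 + 165))/53506 = (2*(27225*√165)/40)*(1/53506) = (2*(27225*√165)*(1/40))*(1/53506) = (5445*√165/4)*(1/53506) = 5445*√165/214024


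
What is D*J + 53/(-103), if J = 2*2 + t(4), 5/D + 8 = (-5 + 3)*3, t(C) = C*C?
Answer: -5521/721 ≈ -7.6574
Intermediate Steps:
t(C) = C**2
D = -5/14 (D = 5/(-8 + (-5 + 3)*3) = 5/(-8 - 2*3) = 5/(-8 - 6) = 5/(-14) = 5*(-1/14) = -5/14 ≈ -0.35714)
J = 20 (J = 2*2 + 4**2 = 4 + 16 = 20)
D*J + 53/(-103) = -5/14*20 + 53/(-103) = -50/7 + 53*(-1/103) = -50/7 - 53/103 = -5521/721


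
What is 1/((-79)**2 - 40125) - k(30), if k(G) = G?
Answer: -1016521/33884 ≈ -30.000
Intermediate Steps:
1/((-79)**2 - 40125) - k(30) = 1/((-79)**2 - 40125) - 1*30 = 1/(6241 - 40125) - 30 = 1/(-33884) - 30 = -1/33884 - 30 = -1016521/33884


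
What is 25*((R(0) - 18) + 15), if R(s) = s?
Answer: -75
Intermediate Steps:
25*((R(0) - 18) + 15) = 25*((0 - 18) + 15) = 25*(-18 + 15) = 25*(-3) = -75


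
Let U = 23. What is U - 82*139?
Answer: -11375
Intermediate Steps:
U - 82*139 = 23 - 82*139 = 23 - 11398 = -11375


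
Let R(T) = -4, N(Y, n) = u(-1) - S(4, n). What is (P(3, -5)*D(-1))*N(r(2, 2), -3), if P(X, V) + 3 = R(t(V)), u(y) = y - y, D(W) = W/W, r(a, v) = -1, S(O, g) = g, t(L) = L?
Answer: -21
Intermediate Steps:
D(W) = 1
u(y) = 0
N(Y, n) = -n (N(Y, n) = 0 - n = -n)
P(X, V) = -7 (P(X, V) = -3 - 4 = -7)
(P(3, -5)*D(-1))*N(r(2, 2), -3) = (-7*1)*(-1*(-3)) = -7*3 = -21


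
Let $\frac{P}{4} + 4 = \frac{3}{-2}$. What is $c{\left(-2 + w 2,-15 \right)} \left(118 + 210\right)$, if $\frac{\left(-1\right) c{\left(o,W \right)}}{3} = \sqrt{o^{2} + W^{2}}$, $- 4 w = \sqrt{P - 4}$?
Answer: $- 492 \sqrt{890 + 8 i \sqrt{26}} \approx -14682.0 - 336.28 i$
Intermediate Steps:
$P = -22$ ($P = -16 + 4 \frac{3}{-2} = -16 + 4 \cdot 3 \left(- \frac{1}{2}\right) = -16 + 4 \left(- \frac{3}{2}\right) = -16 - 6 = -22$)
$w = - \frac{i \sqrt{26}}{4}$ ($w = - \frac{\sqrt{-22 - 4}}{4} = - \frac{\sqrt{-26}}{4} = - \frac{i \sqrt{26}}{4} \approx - 1.2748 i$)
$c{\left(o,W \right)} = - 3 \sqrt{W^{2} + o^{2}}$ ($c{\left(o,W \right)} = - 3 \sqrt{o^{2} + W^{2}} = - 3 \sqrt{W^{2} + o^{2}}$)
$c{\left(-2 + w 2,-15 \right)} \left(118 + 210\right) = - 3 \sqrt{\left(-15\right)^{2} + \left(-2 + - \frac{i \sqrt{26}}{4} \cdot 2\right)^{2}} \left(118 + 210\right) = - 3 \sqrt{225 + \left(-2 - \frac{i \sqrt{26}}{2}\right)^{2}} \cdot 328 = - 984 \sqrt{225 + \left(-2 - \frac{i \sqrt{26}}{2}\right)^{2}}$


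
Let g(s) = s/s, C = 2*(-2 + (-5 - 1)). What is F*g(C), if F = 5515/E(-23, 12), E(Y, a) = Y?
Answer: -5515/23 ≈ -239.78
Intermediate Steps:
F = -5515/23 (F = 5515/(-23) = 5515*(-1/23) = -5515/23 ≈ -239.78)
C = -16 (C = 2*(-2 - 6) = 2*(-8) = -16)
g(s) = 1
F*g(C) = -5515/23*1 = -5515/23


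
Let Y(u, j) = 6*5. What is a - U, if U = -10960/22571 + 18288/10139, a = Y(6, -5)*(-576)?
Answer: -3954784191328/228847369 ≈ -17281.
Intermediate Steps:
Y(u, j) = 30
a = -17280 (a = 30*(-576) = -17280)
U = 301655008/228847369 (U = -10960*1/22571 + 18288*(1/10139) = -10960/22571 + 18288/10139 = 301655008/228847369 ≈ 1.3181)
a - U = -17280 - 1*301655008/228847369 = -17280 - 301655008/228847369 = -3954784191328/228847369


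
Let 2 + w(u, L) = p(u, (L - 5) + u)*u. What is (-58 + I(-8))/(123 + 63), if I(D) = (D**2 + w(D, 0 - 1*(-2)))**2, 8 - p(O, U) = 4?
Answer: 421/93 ≈ 4.5269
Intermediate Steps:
p(O, U) = 4 (p(O, U) = 8 - 1*4 = 8 - 4 = 4)
w(u, L) = -2 + 4*u
I(D) = (-2 + D**2 + 4*D)**2 (I(D) = (D**2 + (-2 + 4*D))**2 = (-2 + D**2 + 4*D)**2)
(-58 + I(-8))/(123 + 63) = (-58 + (-2 + (-8)**2 + 4*(-8))**2)/(123 + 63) = (-58 + (-2 + 64 - 32)**2)/186 = (-58 + 30**2)*(1/186) = (-58 + 900)*(1/186) = 842*(1/186) = 421/93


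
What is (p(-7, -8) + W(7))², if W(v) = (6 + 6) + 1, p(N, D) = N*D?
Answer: 4761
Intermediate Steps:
p(N, D) = D*N
W(v) = 13 (W(v) = 12 + 1 = 13)
(p(-7, -8) + W(7))² = (-8*(-7) + 13)² = (56 + 13)² = 69² = 4761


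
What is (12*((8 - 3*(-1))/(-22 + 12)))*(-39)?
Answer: 2574/5 ≈ 514.80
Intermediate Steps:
(12*((8 - 3*(-1))/(-22 + 12)))*(-39) = (12*((8 + 3)/(-10)))*(-39) = (12*(11*(-⅒)))*(-39) = (12*(-11/10))*(-39) = -66/5*(-39) = 2574/5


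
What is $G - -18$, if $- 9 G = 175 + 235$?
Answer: $- \frac{248}{9} \approx -27.556$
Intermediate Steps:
$G = - \frac{410}{9}$ ($G = - \frac{175 + 235}{9} = \left(- \frac{1}{9}\right) 410 = - \frac{410}{9} \approx -45.556$)
$G - -18 = - \frac{410}{9} - -18 = - \frac{410}{9} + 18 = - \frac{248}{9}$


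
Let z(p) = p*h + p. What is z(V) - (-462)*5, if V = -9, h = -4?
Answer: 2337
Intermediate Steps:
z(p) = -3*p (z(p) = p*(-4) + p = -4*p + p = -3*p)
z(V) - (-462)*5 = -3*(-9) - (-462)*5 = 27 - 154*(-15) = 27 + 2310 = 2337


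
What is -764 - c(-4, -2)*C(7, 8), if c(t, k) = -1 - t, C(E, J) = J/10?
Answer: -3832/5 ≈ -766.40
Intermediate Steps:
C(E, J) = J/10 (C(E, J) = J*(1/10) = J/10)
-764 - c(-4, -2)*C(7, 8) = -764 - (-1 - 1*(-4))*(1/10)*8 = -764 - (-1 + 4)*4/5 = -764 - 3*4/5 = -764 - 1*12/5 = -764 - 12/5 = -3832/5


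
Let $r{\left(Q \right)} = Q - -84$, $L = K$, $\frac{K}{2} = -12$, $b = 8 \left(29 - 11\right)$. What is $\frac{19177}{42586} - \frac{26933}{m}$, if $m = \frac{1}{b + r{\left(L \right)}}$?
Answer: $- \frac{233981603375}{42586} \approx -5.4943 \cdot 10^{6}$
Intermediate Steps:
$b = 144$ ($b = 8 \cdot 18 = 144$)
$K = -24$ ($K = 2 \left(-12\right) = -24$)
$L = -24$
$r{\left(Q \right)} = 84 + Q$ ($r{\left(Q \right)} = Q + 84 = 84 + Q$)
$m = \frac{1}{204}$ ($m = \frac{1}{144 + \left(84 - 24\right)} = \frac{1}{144 + 60} = \frac{1}{204} \approx 0.004902$)
$\frac{19177}{42586} - \frac{26933}{m} = \frac{19177}{42586} - 26933 \frac{1}{\frac{1}{204}} = 19177 \cdot \frac{1}{42586} - 5494332 = \frac{19177}{42586} - 5494332 = - \frac{233981603375}{42586}$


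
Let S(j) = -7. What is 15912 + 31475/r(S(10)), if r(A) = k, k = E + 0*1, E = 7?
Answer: 142859/7 ≈ 20408.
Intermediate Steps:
k = 7 (k = 7 + 0*1 = 7 + 0 = 7)
r(A) = 7
15912 + 31475/r(S(10)) = 15912 + 31475/7 = 142859/7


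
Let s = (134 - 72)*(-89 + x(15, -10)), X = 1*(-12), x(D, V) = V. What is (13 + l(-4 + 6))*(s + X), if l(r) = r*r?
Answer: -104550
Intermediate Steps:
X = -12
l(r) = r²
s = -6138 (s = (134 - 72)*(-89 - 10) = 62*(-99) = -6138)
(13 + l(-4 + 6))*(s + X) = (13 + (-4 + 6)²)*(-6138 - 12) = (13 + 2²)*(-6150) = (13 + 4)*(-6150) = 17*(-6150) = -104550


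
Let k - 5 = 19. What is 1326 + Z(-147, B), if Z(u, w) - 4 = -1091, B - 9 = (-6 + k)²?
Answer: 239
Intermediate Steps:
k = 24 (k = 5 + 19 = 24)
B = 333 (B = 9 + (-6 + 24)² = 9 + 18² = 9 + 324 = 333)
Z(u, w) = -1087 (Z(u, w) = 4 - 1091 = -1087)
1326 + Z(-147, B) = 1326 - 1087 = 239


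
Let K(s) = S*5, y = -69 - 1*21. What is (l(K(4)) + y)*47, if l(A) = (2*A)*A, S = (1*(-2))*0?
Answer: -4230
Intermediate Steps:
S = 0 (S = -2*0 = 0)
y = -90 (y = -69 - 21 = -90)
K(s) = 0 (K(s) = 0*5 = 0)
l(A) = 2*A²
(l(K(4)) + y)*47 = (2*0² - 90)*47 = (2*0 - 90)*47 = (0 - 90)*47 = -90*47 = -4230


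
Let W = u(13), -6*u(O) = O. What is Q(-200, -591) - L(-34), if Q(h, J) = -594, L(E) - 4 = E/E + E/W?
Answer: -7991/13 ≈ -614.69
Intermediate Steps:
u(O) = -O/6
W = -13/6 (W = -⅙*13 = -13/6 ≈ -2.1667)
L(E) = 5 - 6*E/13 (L(E) = 4 + (E/E + E/(-13/6)) = 4 + (1 + E*(-6/13)) = 4 + (1 - 6*E/13) = 5 - 6*E/13)
Q(-200, -591) - L(-34) = -594 - (5 - 6/13*(-34)) = -594 - (5 + 204/13) = -594 - 1*269/13 = -594 - 269/13 = -7991/13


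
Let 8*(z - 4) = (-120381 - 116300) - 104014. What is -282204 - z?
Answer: -1916969/8 ≈ -2.3962e+5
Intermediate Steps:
z = -340663/8 (z = 4 + ((-120381 - 116300) - 104014)/8 = 4 + (-236681 - 104014)/8 = 4 + (1/8)*(-340695) = 4 - 340695/8 = -340663/8 ≈ -42583.)
-282204 - z = -282204 - 1*(-340663/8) = -282204 + 340663/8 = -1916969/8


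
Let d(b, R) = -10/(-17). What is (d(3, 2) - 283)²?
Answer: 23049601/289 ≈ 79756.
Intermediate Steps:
d(b, R) = 10/17 (d(b, R) = -10*(-1/17) = 10/17)
(d(3, 2) - 283)² = (10/17 - 283)² = (-4801/17)² = 23049601/289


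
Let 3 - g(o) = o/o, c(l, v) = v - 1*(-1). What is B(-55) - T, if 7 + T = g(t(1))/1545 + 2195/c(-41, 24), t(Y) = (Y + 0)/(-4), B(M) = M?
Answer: -209813/1545 ≈ -135.80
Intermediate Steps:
c(l, v) = 1 + v (c(l, v) = v + 1 = 1 + v)
t(Y) = -Y/4 (t(Y) = Y*(-¼) = -Y/4)
g(o) = 2 (g(o) = 3 - o/o = 3 - 1*1 = 3 - 1 = 2)
T = 124838/1545 (T = -7 + (2/1545 + 2195/(1 + 24)) = -7 + (2*(1/1545) + 2195/25) = -7 + (2/1545 + 2195*(1/25)) = -7 + (2/1545 + 439/5) = -7 + 135653/1545 = 124838/1545 ≈ 80.801)
B(-55) - T = -55 - 1*124838/1545 = -55 - 124838/1545 = -209813/1545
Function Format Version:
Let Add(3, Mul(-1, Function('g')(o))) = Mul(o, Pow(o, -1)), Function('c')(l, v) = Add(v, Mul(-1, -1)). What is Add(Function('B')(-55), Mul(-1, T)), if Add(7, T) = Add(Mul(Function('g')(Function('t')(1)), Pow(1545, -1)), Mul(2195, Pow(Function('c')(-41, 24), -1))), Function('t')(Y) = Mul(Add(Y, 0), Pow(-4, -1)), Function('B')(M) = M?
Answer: Rational(-209813, 1545) ≈ -135.80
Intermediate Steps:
Function('c')(l, v) = Add(1, v) (Function('c')(l, v) = Add(v, 1) = Add(1, v))
Function('t')(Y) = Mul(Rational(-1, 4), Y) (Function('t')(Y) = Mul(Y, Rational(-1, 4)) = Mul(Rational(-1, 4), Y))
Function('g')(o) = 2 (Function('g')(o) = Add(3, Mul(-1, Mul(o, Pow(o, -1)))) = Add(3, Mul(-1, 1)) = Add(3, -1) = 2)
T = Rational(124838, 1545) (T = Add(-7, Add(Mul(2, Pow(1545, -1)), Mul(2195, Pow(Add(1, 24), -1)))) = Add(-7, Add(Mul(2, Rational(1, 1545)), Mul(2195, Pow(25, -1)))) = Add(-7, Add(Rational(2, 1545), Mul(2195, Rational(1, 25)))) = Add(-7, Add(Rational(2, 1545), Rational(439, 5))) = Add(-7, Rational(135653, 1545)) = Rational(124838, 1545) ≈ 80.801)
Add(Function('B')(-55), Mul(-1, T)) = Add(-55, Mul(-1, Rational(124838, 1545))) = Add(-55, Rational(-124838, 1545)) = Rational(-209813, 1545)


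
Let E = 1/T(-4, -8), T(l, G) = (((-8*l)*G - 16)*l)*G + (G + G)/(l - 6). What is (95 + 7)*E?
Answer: -85/7252 ≈ -0.011721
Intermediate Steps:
T(l, G) = 2*G/(-6 + l) + G*l*(-16 - 8*G*l) (T(l, G) = ((-8*G*l - 16)*l)*G + (2*G)/(-6 + l) = ((-16 - 8*G*l)*l)*G + 2*G/(-6 + l) = (l*(-16 - 8*G*l))*G + 2*G/(-6 + l) = G*l*(-16 - 8*G*l) + 2*G/(-6 + l) = 2*G/(-6 + l) + G*l*(-16 - 8*G*l))
E = -5/43512 (E = 1/(2*(-8)*(1 - 8*(-4)² + 48*(-4) - 4*(-8)*(-4)³ + 24*(-8)*(-4)²)/(-6 - 4)) = 1/(2*(-8)*(1 - 8*16 - 192 - 4*(-8)*(-64) + 24*(-8)*16)/(-10)) = 1/(2*(-8)*(-⅒)*(1 - 128 - 192 - 2048 - 3072)) = 1/(2*(-8)*(-⅒)*(-5439)) = 1/(-43512/5) = -5/43512 ≈ -0.00011491)
(95 + 7)*E = (95 + 7)*(-5/43512) = 102*(-5/43512) = -85/7252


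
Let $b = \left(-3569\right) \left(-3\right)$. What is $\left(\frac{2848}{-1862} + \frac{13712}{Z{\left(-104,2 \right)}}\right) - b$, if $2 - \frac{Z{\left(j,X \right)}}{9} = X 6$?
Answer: $- \frac{455016781}{41895} \approx -10861.0$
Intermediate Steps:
$Z{\left(j,X \right)} = 18 - 54 X$ ($Z{\left(j,X \right)} = 18 - 9 X 6 = 18 - 9 \cdot 6 X = 18 - 54 X$)
$b = 10707$
$\left(\frac{2848}{-1862} + \frac{13712}{Z{\left(-104,2 \right)}}\right) - b = \left(\frac{2848}{-1862} + \frac{13712}{18 - 108}\right) - 10707 = \left(2848 \left(- \frac{1}{1862}\right) + \frac{13712}{18 - 108}\right) - 10707 = \left(- \frac{1424}{931} + \frac{13712}{-90}\right) - 10707 = \left(- \frac{1424}{931} + 13712 \left(- \frac{1}{90}\right)\right) - 10707 = \left(- \frac{1424}{931} - \frac{6856}{45}\right) - 10707 = - \frac{6447016}{41895} - 10707 = - \frac{455016781}{41895}$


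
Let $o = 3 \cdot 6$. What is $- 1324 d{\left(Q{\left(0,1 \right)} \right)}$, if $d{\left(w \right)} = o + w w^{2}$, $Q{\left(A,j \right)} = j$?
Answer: $-25156$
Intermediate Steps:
$o = 18$
$d{\left(w \right)} = 18 + w^{3}$ ($d{\left(w \right)} = 18 + w w^{2} = 18 + w^{3}$)
$- 1324 d{\left(Q{\left(0,1 \right)} \right)} = - 1324 \left(18 + 1^{3}\right) = - 1324 \left(18 + 1\right) = \left(-1324\right) 19 = -25156$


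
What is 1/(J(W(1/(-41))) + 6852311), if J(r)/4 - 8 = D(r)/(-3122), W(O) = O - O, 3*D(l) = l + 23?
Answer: 4683/32089522223 ≈ 1.4594e-7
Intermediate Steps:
D(l) = 23/3 + l/3 (D(l) = (l + 23)/3 = (23 + l)/3 = 23/3 + l/3)
W(O) = 0
J(r) = 149810/4683 - 2*r/4683 (J(r) = 32 + 4*((23/3 + r/3)/(-3122)) = 32 + 4*((23/3 + r/3)*(-1/3122)) = 32 + 4*(-23/9366 - r/9366) = 32 + (-46/4683 - 2*r/4683) = 149810/4683 - 2*r/4683)
1/(J(W(1/(-41))) + 6852311) = 1/((149810/4683 - 2/4683*0) + 6852311) = 1/((149810/4683 + 0) + 6852311) = 1/(149810/4683 + 6852311) = 1/(32089522223/4683) = 4683/32089522223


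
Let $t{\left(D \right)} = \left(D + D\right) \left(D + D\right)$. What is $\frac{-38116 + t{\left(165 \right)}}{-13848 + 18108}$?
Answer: $\frac{17696}{1065} \approx 16.616$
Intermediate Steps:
$t{\left(D \right)} = 4 D^{2}$ ($t{\left(D \right)} = 2 D 2 D = 4 D^{2}$)
$\frac{-38116 + t{\left(165 \right)}}{-13848 + 18108} = \frac{-38116 + 4 \cdot 165^{2}}{-13848 + 18108} = \frac{-38116 + 4 \cdot 27225}{4260} = \left(-38116 + 108900\right) \frac{1}{4260} = 70784 \cdot \frac{1}{4260} = \frac{17696}{1065}$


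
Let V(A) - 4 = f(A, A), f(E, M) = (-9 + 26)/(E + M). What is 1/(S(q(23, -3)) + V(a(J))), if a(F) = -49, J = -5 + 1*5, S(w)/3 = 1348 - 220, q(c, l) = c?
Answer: 98/332007 ≈ 0.00029517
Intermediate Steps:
S(w) = 3384 (S(w) = 3*(1348 - 220) = 3*1128 = 3384)
f(E, M) = 17/(E + M)
J = 0 (J = -5 + 5 = 0)
V(A) = 4 + 17/(2*A) (V(A) = 4 + 17/(A + A) = 4 + 17/((2*A)) = 4 + 17*(1/(2*A)) = 4 + 17/(2*A))
1/(S(q(23, -3)) + V(a(J))) = 1/(3384 + (4 + (17/2)/(-49))) = 1/(3384 + (4 + (17/2)*(-1/49))) = 1/(3384 + (4 - 17/98)) = 1/(3384 + 375/98) = 1/(332007/98) = 98/332007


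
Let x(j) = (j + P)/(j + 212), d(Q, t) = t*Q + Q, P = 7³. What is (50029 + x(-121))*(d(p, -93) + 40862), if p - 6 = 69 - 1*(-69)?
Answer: 125722703654/91 ≈ 1.3816e+9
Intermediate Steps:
p = 144 (p = 6 + (69 - 1*(-69)) = 6 + (69 + 69) = 6 + 138 = 144)
P = 343
d(Q, t) = Q + Q*t (d(Q, t) = Q*t + Q = Q + Q*t)
x(j) = (343 + j)/(212 + j) (x(j) = (j + 343)/(j + 212) = (343 + j)/(212 + j))
(50029 + x(-121))*(d(p, -93) + 40862) = (50029 + (343 - 121)/(212 - 121))*(144*(1 - 93) + 40862) = (50029 + 222/91)*(144*(-92) + 40862) = (50029 + (1/91)*222)*(-13248 + 40862) = (50029 + 222/91)*27614 = (4552861/91)*27614 = 125722703654/91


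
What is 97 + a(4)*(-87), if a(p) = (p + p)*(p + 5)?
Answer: -6167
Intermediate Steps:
a(p) = 2*p*(5 + p) (a(p) = (2*p)*(5 + p) = 2*p*(5 + p))
97 + a(4)*(-87) = 97 + (2*4*(5 + 4))*(-87) = 97 + (2*4*9)*(-87) = 97 + 72*(-87) = 97 - 6264 = -6167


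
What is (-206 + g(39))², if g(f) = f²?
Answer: 1729225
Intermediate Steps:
(-206 + g(39))² = (-206 + 39²)² = (-206 + 1521)² = 1315² = 1729225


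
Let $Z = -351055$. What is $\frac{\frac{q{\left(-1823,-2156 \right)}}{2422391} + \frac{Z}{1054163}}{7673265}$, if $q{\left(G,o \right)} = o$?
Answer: $- \frac{284221749311}{6531470286462899415} \approx -4.3516 \cdot 10^{-8}$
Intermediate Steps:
$\frac{\frac{q{\left(-1823,-2156 \right)}}{2422391} + \frac{Z}{1054163}}{7673265} = \frac{- \frac{2156}{2422391} - \frac{351055}{1054163}}{7673265} = \left(\left(-2156\right) \frac{1}{2422391} - \frac{351055}{1054163}\right) \frac{1}{7673265} = \left(- \frac{2156}{2422391} - \frac{351055}{1054163}\right) \frac{1}{7673265} = \left(- \frac{852665247933}{2553594963733}\right) \frac{1}{7673265} = - \frac{284221749311}{6531470286462899415}$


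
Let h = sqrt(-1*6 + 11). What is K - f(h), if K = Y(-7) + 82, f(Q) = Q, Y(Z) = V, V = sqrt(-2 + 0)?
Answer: 82 - sqrt(5) + I*sqrt(2) ≈ 79.764 + 1.4142*I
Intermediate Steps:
V = I*sqrt(2) (V = sqrt(-2) = I*sqrt(2) ≈ 1.4142*I)
Y(Z) = I*sqrt(2)
h = sqrt(5) (h = sqrt(-6 + 11) = sqrt(5) ≈ 2.2361)
K = 82 + I*sqrt(2) (K = I*sqrt(2) + 82 = 82 + I*sqrt(2) ≈ 82.0 + 1.4142*I)
K - f(h) = (82 + I*sqrt(2)) - sqrt(5) = 82 - sqrt(5) + I*sqrt(2)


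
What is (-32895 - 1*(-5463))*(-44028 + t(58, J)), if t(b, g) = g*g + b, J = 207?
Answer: 30751272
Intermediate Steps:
t(b, g) = b + g² (t(b, g) = g² + b = b + g²)
(-32895 - 1*(-5463))*(-44028 + t(58, J)) = (-32895 - 1*(-5463))*(-44028 + (58 + 207²)) = (-32895 + 5463)*(-44028 + (58 + 42849)) = -27432*(-44028 + 42907) = -27432*(-1121) = 30751272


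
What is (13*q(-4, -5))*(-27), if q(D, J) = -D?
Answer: -1404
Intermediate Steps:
(13*q(-4, -5))*(-27) = (13*(-1*(-4)))*(-27) = (13*4)*(-27) = 52*(-27) = -1404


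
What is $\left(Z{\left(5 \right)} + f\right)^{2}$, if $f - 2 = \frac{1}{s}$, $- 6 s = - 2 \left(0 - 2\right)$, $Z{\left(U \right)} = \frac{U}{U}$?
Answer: $\frac{9}{4} \approx 2.25$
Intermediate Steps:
$Z{\left(U \right)} = 1$
$s = - \frac{2}{3}$ ($s = - \frac{\left(-2\right) \left(0 - 2\right)}{6} = - \frac{\left(-2\right) \left(-2\right)}{6} = \left(- \frac{1}{6}\right) 4 = - \frac{2}{3} \approx -0.66667$)
$f = \frac{1}{2}$ ($f = 2 + \frac{1}{- \frac{2}{3}} = 2 - \frac{3}{2} = \frac{1}{2} \approx 0.5$)
$\left(Z{\left(5 \right)} + f\right)^{2} = \left(1 + \frac{1}{2}\right)^{2} = \left(\frac{3}{2}\right)^{2} = \frac{9}{4}$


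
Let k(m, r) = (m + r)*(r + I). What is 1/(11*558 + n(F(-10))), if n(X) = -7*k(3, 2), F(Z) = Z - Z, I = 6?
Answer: 1/5858 ≈ 0.00017071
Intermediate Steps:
k(m, r) = (6 + r)*(m + r) (k(m, r) = (m + r)*(r + 6) = (m + r)*(6 + r) = (6 + r)*(m + r))
F(Z) = 0
n(X) = -280 (n(X) = -7*(2**2 + 6*3 + 6*2 + 3*2) = -7*(4 + 18 + 12 + 6) = -7*40 = -1*280 = -280)
1/(11*558 + n(F(-10))) = 1/(11*558 - 280) = 1/(6138 - 280) = 1/5858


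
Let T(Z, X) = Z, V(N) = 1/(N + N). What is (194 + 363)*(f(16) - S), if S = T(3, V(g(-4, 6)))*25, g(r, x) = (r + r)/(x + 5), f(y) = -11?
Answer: -47902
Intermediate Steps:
g(r, x) = 2*r/(5 + x) (g(r, x) = (2*r)/(5 + x) = 2*r/(5 + x))
V(N) = 1/(2*N)
S = 75 (S = 3*25 = 75)
(194 + 363)*(f(16) - S) = (194 + 363)*(-11 - 1*75) = 557*(-11 - 75) = 557*(-86) = -47902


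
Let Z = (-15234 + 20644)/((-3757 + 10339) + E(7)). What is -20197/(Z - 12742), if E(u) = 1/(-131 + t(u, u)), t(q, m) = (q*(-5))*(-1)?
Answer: 12761898587/8050780922 ≈ 1.5852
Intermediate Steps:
t(q, m) = 5*q (t(q, m) = -5*q*(-1) = 5*q)
E(u) = 1/(-131 + 5*u)
Z = 519360/631871 (Z = (-15234 + 20644)/((-3757 + 10339) + 1/(-131 + 5*7)) = 5410/(6582 + 1/(-131 + 35)) = 5410/(6582 + 1/(-96)) = 5410/(6582 - 1/96) = 5410/(631871/96) = 5410*(96/631871) = 519360/631871 ≈ 0.82194)
-20197/(Z - 12742) = -20197/(519360/631871 - 12742) = -20197/(-8050780922/631871) = -20197*(-631871/8050780922) = 12761898587/8050780922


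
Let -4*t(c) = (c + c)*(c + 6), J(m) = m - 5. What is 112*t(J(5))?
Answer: 0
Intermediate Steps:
J(m) = -5 + m
t(c) = -c*(6 + c)/2 (t(c) = -(c + c)*(c + 6)/4 = -2*c*(6 + c)/4 = -c*(6 + c)/2)
112*t(J(5)) = 112*(-(-5 + 5)*(6 + (-5 + 5))/2) = 112*(-1/2*0*(6 + 0)) = 112*(-1/2*0*6) = 112*0 = 0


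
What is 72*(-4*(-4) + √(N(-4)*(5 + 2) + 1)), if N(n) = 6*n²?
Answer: 1152 + 72*√673 ≈ 3019.8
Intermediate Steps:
72*(-4*(-4) + √(N(-4)*(5 + 2) + 1)) = 72*(-4*(-4) + √((6*(-4)²)*(5 + 2) + 1)) = 72*(16 + √((6*16)*7 + 1)) = 72*(16 + √(96*7 + 1)) = 72*(16 + √(672 + 1)) = 72*(16 + √673) = 1152 + 72*√673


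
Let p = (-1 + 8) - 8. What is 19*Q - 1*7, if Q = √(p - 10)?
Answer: -7 + 19*I*√11 ≈ -7.0 + 63.016*I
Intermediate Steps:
p = -1 (p = 7 - 8 = -1)
Q = I*√11 (Q = √(-1 - 10) = √(-11) = I*√11 ≈ 3.3166*I)
19*Q - 1*7 = 19*(I*√11) - 1*7 = 19*I*√11 - 7 = -7 + 19*I*√11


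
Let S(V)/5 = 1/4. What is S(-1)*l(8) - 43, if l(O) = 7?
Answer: -137/4 ≈ -34.250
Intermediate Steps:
S(V) = 5/4
S(-1)*l(8) - 43 = (5/4)*7 - 43 = 35/4 - 43 = -137/4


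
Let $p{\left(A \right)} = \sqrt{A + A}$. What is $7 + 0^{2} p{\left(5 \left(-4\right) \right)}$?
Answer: $7$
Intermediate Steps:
$p{\left(A \right)} = \sqrt{2} \sqrt{A}$ ($p{\left(A \right)} = \sqrt{2 A} = \sqrt{2} \sqrt{A}$)
$7 + 0^{2} p{\left(5 \left(-4\right) \right)} = 7 + 0^{2} \sqrt{2} \sqrt{5 \left(-4\right)} = 7 + 0 \sqrt{2} \sqrt{-20} = 7 + 0 \sqrt{2} \cdot 2 i \sqrt{5} = 7 + 0 \cdot 2 i \sqrt{10} = 7 + 0 = 7$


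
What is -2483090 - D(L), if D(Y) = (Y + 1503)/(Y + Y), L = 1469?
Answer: -3647660696/1469 ≈ -2.4831e+6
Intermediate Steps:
D(Y) = (1503 + Y)/(2*Y) (D(Y) = (1503 + Y)/((2*Y)) = (1503 + Y)*(1/(2*Y)) = (1503 + Y)/(2*Y))
-2483090 - D(L) = -2483090 - (1503 + 1469)/(2*1469) = -2483090 - 2972/(2*1469) = -2483090 - 1*1486/1469 = -2483090 - 1486/1469 = -3647660696/1469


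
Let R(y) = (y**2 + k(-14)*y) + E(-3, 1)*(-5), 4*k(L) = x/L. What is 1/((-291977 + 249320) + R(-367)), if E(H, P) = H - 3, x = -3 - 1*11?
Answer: 4/367881 ≈ 1.0873e-5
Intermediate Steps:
x = -14 (x = -3 - 11 = -14)
E(H, P) = -3 + H
k(L) = -7/(2*L) (k(L) = (-14/L)/4 = -7/(2*L))
R(y) = 30 + y**2 + y/4 (R(y) = (y**2 + (-7/2/(-14))*y) + (-3 - 3)*(-5) = (y**2 + (-7/2*(-1/14))*y) - 6*(-5) = (y**2 + y/4) + 30 = 30 + y**2 + y/4)
1/((-291977 + 249320) + R(-367)) = 1/((-291977 + 249320) + (30 + (-367)**2 + (1/4)*(-367))) = 1/(-42657 + (30 + 134689 - 367/4)) = 1/(-42657 + 538509/4) = 1/(367881/4) = 4/367881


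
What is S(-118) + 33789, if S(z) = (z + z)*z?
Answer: 61637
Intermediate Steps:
S(z) = 2*z**2 (S(z) = (2*z)*z = 2*z**2)
S(-118) + 33789 = 2*(-118)**2 + 33789 = 2*13924 + 33789 = 27848 + 33789 = 61637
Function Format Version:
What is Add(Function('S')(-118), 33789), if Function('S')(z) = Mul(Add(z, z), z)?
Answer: 61637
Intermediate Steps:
Function('S')(z) = Mul(2, Pow(z, 2)) (Function('S')(z) = Mul(Mul(2, z), z) = Mul(2, Pow(z, 2)))
Add(Function('S')(-118), 33789) = Add(Mul(2, Pow(-118, 2)), 33789) = Add(Mul(2, 13924), 33789) = Add(27848, 33789) = 61637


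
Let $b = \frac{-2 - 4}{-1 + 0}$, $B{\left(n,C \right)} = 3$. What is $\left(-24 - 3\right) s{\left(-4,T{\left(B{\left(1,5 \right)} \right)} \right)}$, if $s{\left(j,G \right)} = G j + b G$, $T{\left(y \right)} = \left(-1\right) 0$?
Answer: $0$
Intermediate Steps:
$T{\left(y \right)} = 0$
$b = 6$ ($b = - \frac{6}{-1} = \left(-6\right) \left(-1\right) = 6$)
$s{\left(j,G \right)} = 6 G + G j$ ($s{\left(j,G \right)} = G j + 6 G = 6 G + G j$)
$\left(-24 - 3\right) s{\left(-4,T{\left(B{\left(1,5 \right)} \right)} \right)} = \left(-24 - 3\right) 0 \left(6 - 4\right) = - 27 \cdot 0 \cdot 2 = \left(-27\right) 0 = 0$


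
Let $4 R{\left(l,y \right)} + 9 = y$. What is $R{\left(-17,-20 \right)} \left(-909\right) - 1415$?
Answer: $\frac{20701}{4} \approx 5175.3$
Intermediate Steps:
$R{\left(l,y \right)} = - \frac{9}{4} + \frac{y}{4}$
$R{\left(-17,-20 \right)} \left(-909\right) - 1415 = \left(- \frac{9}{4} + \frac{1}{4} \left(-20\right)\right) \left(-909\right) - 1415 = \left(- \frac{9}{4} - 5\right) \left(-909\right) - 1415 = \left(- \frac{29}{4}\right) \left(-909\right) - 1415 = \frac{26361}{4} - 1415 = \frac{20701}{4}$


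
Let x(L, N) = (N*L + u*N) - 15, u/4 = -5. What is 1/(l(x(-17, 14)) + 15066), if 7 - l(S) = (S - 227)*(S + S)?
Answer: -1/795087 ≈ -1.2577e-6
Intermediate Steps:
u = -20 (u = 4*(-5) = -20)
x(L, N) = -15 - 20*N + L*N (x(L, N) = (N*L - 20*N) - 15 = (L*N - 20*N) - 15 = (-20*N + L*N) - 15 = -15 - 20*N + L*N)
l(S) = 7 - 2*S*(-227 + S) (l(S) = 7 - (S - 227)*(S + S) = 7 - (-227 + S)*2*S = 7 - 2*S*(-227 + S))
1/(l(x(-17, 14)) + 15066) = 1/((7 - 2*(-15 - 20*14 - 17*14)**2 + 454*(-15 - 20*14 - 17*14)) + 15066) = 1/((7 - 2*(-15 - 280 - 238)**2 + 454*(-15 - 280 - 238)) + 15066) = 1/((7 - 2*(-533)**2 + 454*(-533)) + 15066) = 1/((7 - 2*284089 - 241982) + 15066) = 1/((7 - 568178 - 241982) + 15066) = 1/(-810153 + 15066) = 1/(-795087) = -1/795087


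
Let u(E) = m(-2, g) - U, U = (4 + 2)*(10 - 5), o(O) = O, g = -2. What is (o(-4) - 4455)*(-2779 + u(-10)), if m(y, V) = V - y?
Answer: 12525331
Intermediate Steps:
U = 30 (U = 6*5 = 30)
u(E) = -30 (u(E) = (-2 - 1*(-2)) - 1*30 = (-2 + 2) - 30 = 0 - 30 = -30)
(o(-4) - 4455)*(-2779 + u(-10)) = (-4 - 4455)*(-2779 - 30) = -4459*(-2809) = 12525331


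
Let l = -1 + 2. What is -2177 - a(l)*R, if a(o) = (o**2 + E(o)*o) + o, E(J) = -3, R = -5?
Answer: -2182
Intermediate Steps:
l = 1
a(o) = o**2 - 2*o (a(o) = (o**2 - 3*o) + o = o**2 - 2*o)
-2177 - a(l)*R = -2177 - 1*(-2 + 1)*(-5) = -2177 - 1*(-1)*(-5) = -2177 - (-1)*(-5) = -2177 - 1*5 = -2177 - 5 = -2182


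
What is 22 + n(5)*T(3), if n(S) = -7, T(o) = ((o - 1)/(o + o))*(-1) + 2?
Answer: 31/3 ≈ 10.333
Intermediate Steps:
T(o) = 2 - (-1 + o)/(2*o) (T(o) = ((-1 + o)/((2*o)))*(-1) + 2 = ((-1 + o)*(1/(2*o)))*(-1) + 2 = ((-1 + o)/(2*o))*(-1) + 2 = -(-1 + o)/(2*o) + 2 = 2 - (-1 + o)/(2*o))
22 + n(5)*T(3) = 22 - 7*(1 + 3*3)/(2*3) = 22 - 7*(1 + 9)/(2*3) = 22 - 7*10/(2*3) = 22 - 7*5/3 = 22 - 35/3 = 31/3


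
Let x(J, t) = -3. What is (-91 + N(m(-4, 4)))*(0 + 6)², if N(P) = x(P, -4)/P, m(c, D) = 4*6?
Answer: -6561/2 ≈ -3280.5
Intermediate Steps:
m(c, D) = 24
N(P) = -3/P
(-91 + N(m(-4, 4)))*(0 + 6)² = (-91 - 3/24)*(0 + 6)² = (-91 - 3*1/24)*6² = (-91 - ⅛)*36 = -729/8*36 = -6561/2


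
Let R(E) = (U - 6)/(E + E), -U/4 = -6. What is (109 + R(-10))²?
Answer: 1168561/100 ≈ 11686.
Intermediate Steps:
U = 24 (U = -4*(-6) = 24)
R(E) = 9/E (R(E) = (24 - 6)/(E + E) = 18/((2*E)) = 18*(1/(2*E)) = 9/E)
(109 + R(-10))² = (109 + 9/(-10))² = (109 + 9*(-⅒))² = (109 - 9/10)² = (1081/10)² = 1168561/100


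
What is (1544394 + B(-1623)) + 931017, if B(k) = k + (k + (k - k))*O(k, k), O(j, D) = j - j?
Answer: 2473788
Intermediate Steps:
O(j, D) = 0
B(k) = k (B(k) = k + (k + (k - k))*0 = k + (k + 0)*0 = k + k*0 = k + 0 = k)
(1544394 + B(-1623)) + 931017 = (1544394 - 1623) + 931017 = 1542771 + 931017 = 2473788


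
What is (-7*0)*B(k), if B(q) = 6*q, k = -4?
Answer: 0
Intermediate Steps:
(-7*0)*B(k) = (-7*0)*(6*(-4)) = 0*(-24) = 0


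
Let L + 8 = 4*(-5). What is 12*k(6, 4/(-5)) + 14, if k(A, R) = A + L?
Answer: -250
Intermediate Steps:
L = -28 (L = -8 + 4*(-5) = -8 - 20 = -28)
k(A, R) = -28 + A (k(A, R) = A - 28 = -28 + A)
12*k(6, 4/(-5)) + 14 = 12*(-28 + 6) + 14 = 12*(-22) + 14 = -264 + 14 = -250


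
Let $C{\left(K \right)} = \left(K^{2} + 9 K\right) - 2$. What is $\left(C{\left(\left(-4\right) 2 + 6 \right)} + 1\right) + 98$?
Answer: $83$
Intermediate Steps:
$C{\left(K \right)} = -2 + K^{2} + 9 K$
$\left(C{\left(\left(-4\right) 2 + 6 \right)} + 1\right) + 98 = \left(\left(-2 + \left(\left(-4\right) 2 + 6\right)^{2} + 9 \left(\left(-4\right) 2 + 6\right)\right) + 1\right) + 98 = \left(\left(-2 + \left(-8 + 6\right)^{2} + 9 \left(-8 + 6\right)\right) + 1\right) + 98 = \left(\left(-2 + \left(-2\right)^{2} + 9 \left(-2\right)\right) + 1\right) + 98 = \left(\left(-2 + 4 - 18\right) + 1\right) + 98 = \left(-16 + 1\right) + 98 = -15 + 98 = 83$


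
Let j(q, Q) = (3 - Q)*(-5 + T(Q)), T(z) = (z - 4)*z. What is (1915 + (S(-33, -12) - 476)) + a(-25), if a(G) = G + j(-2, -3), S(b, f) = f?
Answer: 1498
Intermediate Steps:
T(z) = z*(-4 + z) (T(z) = (-4 + z)*z = z*(-4 + z))
j(q, Q) = (-5 + Q*(-4 + Q))*(3 - Q) (j(q, Q) = (3 - Q)*(-5 + Q*(-4 + Q)) = (-5 + Q*(-4 + Q))*(3 - Q))
a(G) = 96 + G (a(G) = G + (-15 - 1*(-3)**3 - 7*(-3) + 7*(-3)**2) = G + (-15 - 1*(-27) + 21 + 7*9) = G + (-15 + 27 + 21 + 63) = G + 96 = 96 + G)
(1915 + (S(-33, -12) - 476)) + a(-25) = (1915 + (-12 - 476)) + (96 - 25) = (1915 - 488) + 71 = 1427 + 71 = 1498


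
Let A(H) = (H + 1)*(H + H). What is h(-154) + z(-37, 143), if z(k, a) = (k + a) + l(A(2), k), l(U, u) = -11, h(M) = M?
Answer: -59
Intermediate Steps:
A(H) = 2*H*(1 + H) (A(H) = (1 + H)*(2*H) = 2*H*(1 + H))
z(k, a) = -11 + a + k (z(k, a) = (k + a) - 11 = (a + k) - 11 = -11 + a + k)
h(-154) + z(-37, 143) = -154 + (-11 + 143 - 37) = -154 + 95 = -59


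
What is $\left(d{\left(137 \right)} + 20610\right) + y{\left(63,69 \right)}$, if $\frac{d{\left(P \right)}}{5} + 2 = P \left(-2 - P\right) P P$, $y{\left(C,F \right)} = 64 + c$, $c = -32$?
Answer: $-1787069703$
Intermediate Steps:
$y{\left(C,F \right)} = 32$ ($y{\left(C,F \right)} = 64 - 32 = 32$)
$d{\left(P \right)} = -10 + 5 P^{3} \left(-2 - P\right)$ ($d{\left(P \right)} = -10 + 5 P \left(-2 - P\right) P P = -10 + 5 P \left(-2 - P\right) P^{2} = -10 + 5 P^{3} \left(-2 - P\right)$)
$\left(d{\left(137 \right)} + 20610\right) + y{\left(63,69 \right)} = \left(\left(-10 - 10 \cdot 137^{3} - 5 \cdot 137^{4}\right) + 20610\right) + 32 = \left(\left(-10 - 25713530 - 1761376805\right) + 20610\right) + 32 = \left(-1787090345 + 20610\right) + 32 = -1787069735 + 32 = -1787069703$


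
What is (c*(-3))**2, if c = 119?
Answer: 127449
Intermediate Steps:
(c*(-3))**2 = (119*(-3))**2 = (-357)**2 = 127449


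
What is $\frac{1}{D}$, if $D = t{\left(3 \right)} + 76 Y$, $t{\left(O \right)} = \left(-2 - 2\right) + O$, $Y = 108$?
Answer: $\frac{1}{8207} \approx 0.00012185$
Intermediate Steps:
$t{\left(O \right)} = -4 + O$
$D = 8207$ ($D = \left(-4 + 3\right) + 76 \cdot 108 = -1 + 8208 = 8207$)
$\frac{1}{D} = \frac{1}{8207}$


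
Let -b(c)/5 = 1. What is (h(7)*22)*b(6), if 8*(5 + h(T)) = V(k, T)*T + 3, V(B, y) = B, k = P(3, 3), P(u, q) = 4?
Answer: 495/4 ≈ 123.75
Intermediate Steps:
k = 4
b(c) = -5 (b(c) = -5*1 = -5)
h(T) = -37/8 + T/2 (h(T) = -5 + (4*T + 3)/8 = -5 + (3 + 4*T)/8 = -5 + (3/8 + T/2) = -37/8 + T/2)
(h(7)*22)*b(6) = ((-37/8 + (1/2)*7)*22)*(-5) = ((-37/8 + 7/2)*22)*(-5) = -9/8*22*(-5) = -99/4*(-5) = 495/4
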